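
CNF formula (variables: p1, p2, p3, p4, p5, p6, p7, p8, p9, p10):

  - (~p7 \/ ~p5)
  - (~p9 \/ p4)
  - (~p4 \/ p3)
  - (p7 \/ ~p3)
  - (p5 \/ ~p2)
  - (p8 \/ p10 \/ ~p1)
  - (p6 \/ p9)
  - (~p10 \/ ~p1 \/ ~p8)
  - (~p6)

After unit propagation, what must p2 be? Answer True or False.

Unit clause (~p6) sets p6 = False.
From (p9 \/ p6) and p6 = False: p9 = True.
From (~p9 \/ p4) and p9 = True: p4 = True.
From (~p4 \/ p3) and p4 = True: p3 = True.
In (~p3 \/ p7), ~p3 is now false; p7 must hold, so p7 = True.
From (~p7 \/ ~p5) and p7 = True: p5 = False.
(~p2 \/ p5): since p5 = False, the clause reduces to (~p2). p2 = False.

False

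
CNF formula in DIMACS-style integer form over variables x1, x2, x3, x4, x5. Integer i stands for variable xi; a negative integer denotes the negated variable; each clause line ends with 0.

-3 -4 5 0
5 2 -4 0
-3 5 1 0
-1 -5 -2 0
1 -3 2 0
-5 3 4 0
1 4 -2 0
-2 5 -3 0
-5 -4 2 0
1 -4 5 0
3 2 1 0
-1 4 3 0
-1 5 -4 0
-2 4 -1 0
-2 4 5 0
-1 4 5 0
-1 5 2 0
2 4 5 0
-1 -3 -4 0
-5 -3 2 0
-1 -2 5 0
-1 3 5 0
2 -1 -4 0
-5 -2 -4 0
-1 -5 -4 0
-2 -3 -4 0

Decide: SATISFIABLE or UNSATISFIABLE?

x5 = True:
  x2 = True:
    propagation gives x1=False, x4=True; an empty clause results — contradiction.
  x2 = False:
    propagation gives x4=False, x3=True; an empty clause results — contradiction.
x5 = False:
  x1 = True:
    propagation gives x4=False; an empty clause results — contradiction.
  x1 = False:
    propagation gives x3=False, x4=False, x2=False; an empty clause results — contradiction.
Every branch closes, so no satisfying assignment exists.

UNSATISFIABLE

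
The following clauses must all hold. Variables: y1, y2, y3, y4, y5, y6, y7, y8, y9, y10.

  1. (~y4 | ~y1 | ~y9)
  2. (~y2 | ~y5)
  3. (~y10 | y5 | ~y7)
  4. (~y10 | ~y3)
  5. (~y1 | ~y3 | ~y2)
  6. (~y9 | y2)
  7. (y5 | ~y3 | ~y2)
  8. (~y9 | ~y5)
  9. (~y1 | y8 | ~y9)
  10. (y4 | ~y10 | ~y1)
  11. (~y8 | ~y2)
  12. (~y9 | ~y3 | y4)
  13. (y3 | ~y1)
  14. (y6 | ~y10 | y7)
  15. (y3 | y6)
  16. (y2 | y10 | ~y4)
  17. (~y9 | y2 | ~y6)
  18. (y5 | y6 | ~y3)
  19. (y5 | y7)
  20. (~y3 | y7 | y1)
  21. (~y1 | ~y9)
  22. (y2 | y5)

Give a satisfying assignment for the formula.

y1=F, y2=F, y3=F, y4=T, y5=T, y6=T, y7=T, y8=T, y9=F, y10=T

Check each clause:
  1. (~y4 | ~y1 | ~y9) — ~y1 is true.
  2. (~y2 | ~y5) — ~y2 is true.
  3. (y5 | ~y10 | ~y7) — y5 is true.
  4. (~y10 | ~y3) — ~y3 is true.
  5. (~y2 | ~y1 | ~y3) — ~y3 is true.
  6. (~y9 | y2) — ~y9 is true.
  7. (~y3 | ~y2 | y5) — y5 is true.
  8. (~y9 | ~y5) — ~y9 is true.
  9. (~y9 | ~y1 | y8) — y8 is true.
  10. (~y1 | y4 | ~y10) — y4 is true.
  11. (~y2 | ~y8) — ~y2 is true.
  12. (~y3 | y4 | ~y9) — y4 is true.
  13. (~y1 | y3) — ~y1 is true.
  14. (y6 | y7 | ~y10) — y6 is true.
  15. (y6 | y3) — y6 is true.
  16. (y10 | ~y4 | y2) — y10 is true.
  17. (~y6 | y2 | ~y9) — ~y9 is true.
  18. (y6 | y5 | ~y3) — ~y3 is true.
  19. (y5 | y7) — y5 is true.
  20. (y1 | y7 | ~y3) — ~y3 is true.
  21. (~y1 | ~y9) — ~y1 is true.
  22. (y2 | y5) — y5 is true.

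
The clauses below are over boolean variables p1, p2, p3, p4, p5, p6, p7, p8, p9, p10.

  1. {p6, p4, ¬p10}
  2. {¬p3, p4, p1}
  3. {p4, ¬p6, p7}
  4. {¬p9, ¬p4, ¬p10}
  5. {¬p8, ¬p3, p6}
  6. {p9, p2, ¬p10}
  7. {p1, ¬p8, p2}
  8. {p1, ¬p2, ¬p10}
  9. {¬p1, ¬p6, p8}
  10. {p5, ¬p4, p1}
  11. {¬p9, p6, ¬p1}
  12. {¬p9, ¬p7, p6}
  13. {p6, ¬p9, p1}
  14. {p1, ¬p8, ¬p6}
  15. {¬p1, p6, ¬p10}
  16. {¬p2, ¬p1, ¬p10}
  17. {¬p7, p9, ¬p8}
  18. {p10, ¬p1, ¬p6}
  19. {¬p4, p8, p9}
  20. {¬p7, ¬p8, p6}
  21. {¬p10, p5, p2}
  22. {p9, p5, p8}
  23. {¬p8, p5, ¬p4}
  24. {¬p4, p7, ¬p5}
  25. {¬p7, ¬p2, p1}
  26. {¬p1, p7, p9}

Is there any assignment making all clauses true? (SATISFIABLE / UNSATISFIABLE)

SATISFIABLE

Pure literal: p3 appears only negated; assign p3 = False.
Set p1 = False and propagate.
The remaining clauses are satisfied by p2 = True, p4 = False, p5 = True, p6 = False, p7 = False, p8 = True, p9 = False, p10 = False.
Every clause has at least one true literal under this assignment.
So p1=False, p2=True, p3=False, p4=False, p5=True, p6=False, p7=False, p8=True, p9=False, p10=False is a satisfying assignment.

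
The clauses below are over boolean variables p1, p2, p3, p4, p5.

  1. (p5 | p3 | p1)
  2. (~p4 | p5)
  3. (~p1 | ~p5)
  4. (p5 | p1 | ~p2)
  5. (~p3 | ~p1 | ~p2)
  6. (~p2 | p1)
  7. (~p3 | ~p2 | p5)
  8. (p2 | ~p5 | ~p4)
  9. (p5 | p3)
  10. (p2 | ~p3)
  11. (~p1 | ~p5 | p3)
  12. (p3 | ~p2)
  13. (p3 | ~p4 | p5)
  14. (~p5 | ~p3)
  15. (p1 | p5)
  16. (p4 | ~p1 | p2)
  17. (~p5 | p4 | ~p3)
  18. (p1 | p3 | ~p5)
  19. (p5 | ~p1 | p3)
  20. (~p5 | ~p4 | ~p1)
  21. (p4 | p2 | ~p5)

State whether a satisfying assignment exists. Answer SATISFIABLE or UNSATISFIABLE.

UNSATISFIABLE

p5 = True:
  propagation gives p1=False, p2=False, p4=False; an empty clause results — contradiction.
p5 = False:
  propagation gives p4=False, p3=True, p2=False; an empty clause results — contradiction.
Every branch closes, so no satisfying assignment exists.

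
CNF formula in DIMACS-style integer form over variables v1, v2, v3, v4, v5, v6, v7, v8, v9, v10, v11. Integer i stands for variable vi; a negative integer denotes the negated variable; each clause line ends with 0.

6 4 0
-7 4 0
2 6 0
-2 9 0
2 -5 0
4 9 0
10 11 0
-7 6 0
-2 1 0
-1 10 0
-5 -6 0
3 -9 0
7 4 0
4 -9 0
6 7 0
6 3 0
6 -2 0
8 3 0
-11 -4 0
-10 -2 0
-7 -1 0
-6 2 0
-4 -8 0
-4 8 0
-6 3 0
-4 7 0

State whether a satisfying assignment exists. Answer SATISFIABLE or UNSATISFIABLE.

UNSATISFIABLE

v4 = True:
  propagation gives v11=False, v10=True, v2=False, v6=True; an empty clause results — contradiction.
v4 = False:
  propagation gives v6=True, v7=False; an empty clause results — contradiction.
Every branch closes, so no satisfying assignment exists.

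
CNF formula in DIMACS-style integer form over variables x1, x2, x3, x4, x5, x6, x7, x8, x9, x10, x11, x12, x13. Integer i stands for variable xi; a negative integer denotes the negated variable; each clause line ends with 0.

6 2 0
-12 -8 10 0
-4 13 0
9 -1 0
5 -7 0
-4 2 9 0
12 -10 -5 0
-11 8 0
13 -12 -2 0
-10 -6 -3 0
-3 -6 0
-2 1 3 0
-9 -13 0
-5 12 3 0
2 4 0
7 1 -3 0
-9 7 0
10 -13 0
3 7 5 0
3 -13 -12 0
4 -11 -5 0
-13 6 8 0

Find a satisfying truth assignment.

x1 = F  x2 = T  x3 = T  x4 = T  x5 = T  x6 = F  x7 = T  x8 = T  x9 = F  x10 = T  x11 = T  x12 = T  x13 = T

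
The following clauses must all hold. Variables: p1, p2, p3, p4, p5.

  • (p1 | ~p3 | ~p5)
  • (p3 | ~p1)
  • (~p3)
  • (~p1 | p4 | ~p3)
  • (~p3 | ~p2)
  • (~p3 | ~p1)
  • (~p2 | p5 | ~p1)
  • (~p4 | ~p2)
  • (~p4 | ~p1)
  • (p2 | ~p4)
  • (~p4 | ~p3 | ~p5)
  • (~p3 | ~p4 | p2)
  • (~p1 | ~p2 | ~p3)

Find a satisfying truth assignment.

p1 = False, p2 = True, p3 = False, p4 = False, p5 = True

Check each clause:
  1. (~p5 | ~p3 | p1) — ~p3 is true.
  2. (p3 | ~p1) — ~p1 is true.
  3. (~p3) — ~p3 is true.
  4. (p4 | ~p3 | ~p1) — ~p3 is true.
  5. (~p2 | ~p3) — ~p3 is true.
  6. (~p1 | ~p3) — ~p3 is true.
  7. (p5 | ~p1 | ~p2) — p5 is true.
  8. (~p2 | ~p4) — ~p4 is true.
  9. (~p1 | ~p4) — ~p4 is true.
  10. (p2 | ~p4) — p2 is true.
  11. (~p3 | ~p5 | ~p4) — ~p4 is true.
  12. (p2 | ~p3 | ~p4) — p2 is true.
  13. (~p2 | ~p3 | ~p1) — ~p3 is true.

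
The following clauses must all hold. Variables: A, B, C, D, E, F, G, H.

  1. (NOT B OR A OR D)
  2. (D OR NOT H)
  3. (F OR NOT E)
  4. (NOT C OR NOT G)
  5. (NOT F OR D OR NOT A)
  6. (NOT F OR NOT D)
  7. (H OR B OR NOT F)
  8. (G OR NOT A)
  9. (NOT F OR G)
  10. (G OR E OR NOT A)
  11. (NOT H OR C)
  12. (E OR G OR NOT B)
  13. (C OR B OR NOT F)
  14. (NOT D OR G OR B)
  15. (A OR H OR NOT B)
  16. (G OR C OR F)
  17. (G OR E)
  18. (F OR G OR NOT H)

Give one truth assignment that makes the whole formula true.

A = F, B = F, C = F, D = F, E = F, F = F, G = T, H = F

Set A = False and propagate.
Branch on B: take B = False.
Try C = False.
  then H is forced to False.
  then F is forced to False.
  then E is forced to False.
  then G is forced to True.
D is now unconstrained; take D = False.
Every clause has at least one true literal under this assignment.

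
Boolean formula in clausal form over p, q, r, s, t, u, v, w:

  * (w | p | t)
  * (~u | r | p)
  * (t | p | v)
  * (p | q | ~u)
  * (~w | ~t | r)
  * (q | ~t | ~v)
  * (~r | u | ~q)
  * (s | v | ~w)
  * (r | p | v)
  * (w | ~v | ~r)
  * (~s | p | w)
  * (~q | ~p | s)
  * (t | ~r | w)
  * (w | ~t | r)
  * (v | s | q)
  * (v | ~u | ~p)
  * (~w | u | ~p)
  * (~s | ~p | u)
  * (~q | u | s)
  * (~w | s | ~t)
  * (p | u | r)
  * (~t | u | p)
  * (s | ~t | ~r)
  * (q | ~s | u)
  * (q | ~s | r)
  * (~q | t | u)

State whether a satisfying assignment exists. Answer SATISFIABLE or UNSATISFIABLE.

SATISFIABLE

Set p = True and propagate.
The remaining clauses are satisfied by q = True, r = False, s = True, t = False, u = True, v = True, w = True.
Every clause has at least one true literal under this assignment.
So p = T, q = T, r = F, s = T, t = F, u = T, v = T, w = T is a satisfying assignment.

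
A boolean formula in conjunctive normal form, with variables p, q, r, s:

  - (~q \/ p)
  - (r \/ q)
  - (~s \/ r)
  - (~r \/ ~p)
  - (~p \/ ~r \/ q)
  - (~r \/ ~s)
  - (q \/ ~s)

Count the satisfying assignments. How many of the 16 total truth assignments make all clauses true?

The models are:
  p=F q=F r=T s=F
  p=T q=T r=F s=F
Count: 2.

2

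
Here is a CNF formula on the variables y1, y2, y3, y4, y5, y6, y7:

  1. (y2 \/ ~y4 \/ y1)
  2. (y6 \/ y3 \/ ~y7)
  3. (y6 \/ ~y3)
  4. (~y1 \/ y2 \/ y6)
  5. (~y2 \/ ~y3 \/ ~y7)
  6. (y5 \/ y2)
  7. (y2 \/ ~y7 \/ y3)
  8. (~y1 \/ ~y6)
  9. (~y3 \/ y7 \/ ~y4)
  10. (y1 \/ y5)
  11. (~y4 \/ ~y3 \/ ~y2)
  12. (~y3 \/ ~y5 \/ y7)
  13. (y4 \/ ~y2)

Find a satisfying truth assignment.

y1 = 0, y2 = 0, y3 = 0, y4 = 0, y5 = 1, y6 = 0, y7 = 0

Check each clause:
  1. (y2 \/ y1 \/ ~y4) — ~y4 is true.
  2. (~y7 \/ y6 \/ y3) — ~y7 is true.
  3. (~y3 \/ y6) — ~y3 is true.
  4. (y6 \/ ~y1 \/ y2) — ~y1 is true.
  5. (~y3 \/ ~y2 \/ ~y7) — ~y7 is true.
  6. (y2 \/ y5) — y5 is true.
  7. (~y7 \/ y2 \/ y3) — ~y7 is true.
  8. (~y6 \/ ~y1) — ~y6 is true.
  9. (~y3 \/ y7 \/ ~y4) — ~y4 is true.
  10. (y1 \/ y5) — y5 is true.
  11. (~y3 \/ ~y2 \/ ~y4) — ~y4 is true.
  12. (~y5 \/ ~y3 \/ y7) — ~y3 is true.
  13. (~y2 \/ y4) — ~y2 is true.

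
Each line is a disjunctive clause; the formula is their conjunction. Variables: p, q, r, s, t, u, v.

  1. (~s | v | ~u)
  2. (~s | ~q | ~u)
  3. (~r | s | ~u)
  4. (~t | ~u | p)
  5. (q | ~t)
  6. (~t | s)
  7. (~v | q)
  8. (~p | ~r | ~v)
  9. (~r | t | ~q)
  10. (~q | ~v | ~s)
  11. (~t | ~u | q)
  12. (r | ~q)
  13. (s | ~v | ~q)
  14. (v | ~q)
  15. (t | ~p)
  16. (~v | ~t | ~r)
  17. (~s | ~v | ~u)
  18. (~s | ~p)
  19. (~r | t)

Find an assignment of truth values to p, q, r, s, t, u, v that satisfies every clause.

p = F, q = F, r = F, s = F, t = F, u = F, v = F

Check each clause:
  1. (~u | v | ~s) — ~u is true.
  2. (~u | ~s | ~q) — ~u is true.
  3. (s | ~u | ~r) — ~u is true.
  4. (p | ~u | ~t) — ~u is true.
  5. (~t | q) — ~t is true.
  6. (s | ~t) — ~t is true.
  7. (~v | q) — ~v is true.
  8. (~p | ~r | ~v) — ~v is true.
  9. (~q | ~r | t) — ~r is true.
  10. (~v | ~s | ~q) — ~v is true.
  11. (~u | q | ~t) — ~u is true.
  12. (~q | r) — ~q is true.
  13. (~v | ~q | s) — ~v is true.
  14. (~q | v) — ~q is true.
  15. (~p | t) — ~p is true.
  16. (~r | ~v | ~t) — ~v is true.
  17. (~v | ~s | ~u) — ~v is true.
  18. (~p | ~s) — ~s is true.
  19. (~r | t) — ~r is true.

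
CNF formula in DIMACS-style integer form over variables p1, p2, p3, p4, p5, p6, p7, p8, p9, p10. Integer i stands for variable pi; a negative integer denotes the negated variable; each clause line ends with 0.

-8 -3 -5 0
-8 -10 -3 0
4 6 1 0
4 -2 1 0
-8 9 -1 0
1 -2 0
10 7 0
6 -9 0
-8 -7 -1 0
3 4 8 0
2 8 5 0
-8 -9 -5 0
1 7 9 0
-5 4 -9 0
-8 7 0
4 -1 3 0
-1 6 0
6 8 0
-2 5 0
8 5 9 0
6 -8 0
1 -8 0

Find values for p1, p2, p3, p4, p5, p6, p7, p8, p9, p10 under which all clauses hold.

Pure literal: p4 appears only positively; assign p4 = True.
Pure literal: p6 appears only positively; assign p6 = True.
Set p1 = True and propagate.
Set p2 = True and propagate.
  then p5 is forced to True.
Branch on p3: take p3 = True.
  then p8 is forced to False.
For the remaining variables, p7 = True, p9 = False, p10 = True works.

p1=True, p2=True, p3=True, p4=True, p5=True, p6=True, p7=True, p8=False, p9=False, p10=True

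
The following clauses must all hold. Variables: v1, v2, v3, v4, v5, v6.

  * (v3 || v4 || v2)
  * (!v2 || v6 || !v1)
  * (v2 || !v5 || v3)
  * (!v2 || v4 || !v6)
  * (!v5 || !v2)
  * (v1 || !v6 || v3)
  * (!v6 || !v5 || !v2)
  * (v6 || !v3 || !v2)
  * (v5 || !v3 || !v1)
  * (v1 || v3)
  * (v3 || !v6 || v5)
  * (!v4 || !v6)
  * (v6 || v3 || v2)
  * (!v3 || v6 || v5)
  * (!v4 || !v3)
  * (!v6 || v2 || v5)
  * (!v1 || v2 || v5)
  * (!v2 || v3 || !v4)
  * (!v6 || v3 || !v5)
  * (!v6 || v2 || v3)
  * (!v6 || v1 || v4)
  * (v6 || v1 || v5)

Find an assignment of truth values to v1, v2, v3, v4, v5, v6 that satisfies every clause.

Try v1 = True.
Set v2 = False and propagate.
  then v5 is forced to True.
  then v3 is forced to True.
  then v4 is forced to False.
v6 is now unconstrained; take v6 = False.
Every clause has at least one true literal under this assignment.

v1=T, v2=F, v3=T, v4=F, v5=T, v6=F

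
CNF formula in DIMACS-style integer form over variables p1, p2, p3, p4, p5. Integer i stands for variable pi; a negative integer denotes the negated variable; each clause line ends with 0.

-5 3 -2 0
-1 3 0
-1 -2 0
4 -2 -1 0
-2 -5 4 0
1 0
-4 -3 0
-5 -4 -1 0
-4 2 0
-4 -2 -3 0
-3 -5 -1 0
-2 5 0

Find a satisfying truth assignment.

p1 = True, p2 = False, p3 = True, p4 = False, p5 = False

Check each clause:
  1. (p3 OR NOT p2 OR NOT p5) — p3 is true.
  2. (NOT p1 OR p3) — p3 is true.
  3. (NOT p2 OR NOT p1) — NOT p2 is true.
  4. (p4 OR NOT p2 OR NOT p1) — NOT p2 is true.
  5. (NOT p2 OR p4 OR NOT p5) — NOT p5 is true.
  6. (p1) — p1 is true.
  7. (NOT p4 OR NOT p3) — NOT p4 is true.
  8. (NOT p1 OR NOT p5 OR NOT p4) — NOT p5 is true.
  9. (p2 OR NOT p4) — NOT p4 is true.
  10. (NOT p2 OR NOT p3 OR NOT p4) — NOT p4 is true.
  11. (NOT p5 OR NOT p1 OR NOT p3) — NOT p5 is true.
  12. (NOT p2 OR p5) — NOT p2 is true.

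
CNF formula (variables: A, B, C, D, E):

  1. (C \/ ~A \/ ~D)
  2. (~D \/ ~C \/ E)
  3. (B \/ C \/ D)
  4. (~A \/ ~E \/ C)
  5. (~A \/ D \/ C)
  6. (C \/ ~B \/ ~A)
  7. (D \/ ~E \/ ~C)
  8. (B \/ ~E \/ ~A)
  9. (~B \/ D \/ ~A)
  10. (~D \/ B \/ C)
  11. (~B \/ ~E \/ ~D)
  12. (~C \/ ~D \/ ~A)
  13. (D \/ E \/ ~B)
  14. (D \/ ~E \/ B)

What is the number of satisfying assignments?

5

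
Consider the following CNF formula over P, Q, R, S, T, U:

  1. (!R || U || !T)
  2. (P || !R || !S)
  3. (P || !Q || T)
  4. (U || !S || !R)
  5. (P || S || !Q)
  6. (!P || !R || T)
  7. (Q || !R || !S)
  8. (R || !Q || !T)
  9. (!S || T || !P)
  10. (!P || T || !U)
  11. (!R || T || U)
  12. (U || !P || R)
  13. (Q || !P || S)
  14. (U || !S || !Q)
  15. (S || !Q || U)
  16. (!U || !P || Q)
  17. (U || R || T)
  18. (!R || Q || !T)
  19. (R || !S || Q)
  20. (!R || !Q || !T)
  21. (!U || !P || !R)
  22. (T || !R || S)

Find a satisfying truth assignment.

P=False  Q=False  R=False  S=False  T=False  U=True

Check each clause:
  1. (U || !R || !T) — !T is true.
  2. (!R || P || !S) — !S is true.
  3. (P || T || !Q) — !Q is true.
  4. (!S || U || !R) — !S is true.
  5. (P || S || !Q) — !Q is true.
  6. (T || !P || !R) — !R is true.
  7. (!S || Q || !R) — !S is true.
  8. (R || !Q || !T) — !Q is true.
  9. (T || !P || !S) — !S is true.
  10. (T || !U || !P) — !P is true.
  11. (U || !R || T) — !R is true.
  12. (U || R || !P) — U is true.
  13. (Q || !P || S) — !P is true.
  14. (U || !Q || !S) — !S is true.
  15. (U || !Q || S) — U is true.
  16. (!P || !U || Q) — !P is true.
  17. (U || T || R) — U is true.
  18. (!R || Q || !T) — !T is true.
  19. (!S || R || Q) — !S is true.
  20. (!Q || !T || !R) — !T is true.
  21. (!U || !P || !R) — !R is true.
  22. (!R || S || T) — !R is true.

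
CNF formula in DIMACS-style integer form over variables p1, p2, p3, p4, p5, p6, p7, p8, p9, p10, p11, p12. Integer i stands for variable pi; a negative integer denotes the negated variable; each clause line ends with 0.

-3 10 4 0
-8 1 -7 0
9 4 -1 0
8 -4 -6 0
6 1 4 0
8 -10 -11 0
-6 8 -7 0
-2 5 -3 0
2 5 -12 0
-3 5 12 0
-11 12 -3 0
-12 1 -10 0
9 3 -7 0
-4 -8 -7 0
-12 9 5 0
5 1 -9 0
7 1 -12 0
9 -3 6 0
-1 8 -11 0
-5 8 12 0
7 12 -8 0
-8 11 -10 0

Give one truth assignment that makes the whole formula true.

p1=T, p2=F, p3=F, p4=F, p5=T, p6=T, p7=T, p8=T, p9=T, p10=F, p11=F, p12=F

Check each clause:
  1. (!p3 || p4 || p10) — !p3 is true.
  2. (!p7 || p1 || !p8) — p1 is true.
  3. (!p1 || p9 || p4) — p9 is true.
  4. (p8 || !p6 || !p4) — p8 is true.
  5. (p1 || p6 || p4) — p1 is true.
  6. (!p10 || !p11 || p8) — p8 is true.
  7. (!p7 || p8 || !p6) — p8 is true.
  8. (!p3 || p5 || !p2) — !p3 is true.
  9. (p5 || !p12 || p2) — !p12 is true.
  10. (p5 || p12 || !p3) — p5 is true.
  11. (!p11 || !p3 || p12) — !p3 is true.
  12. (!p12 || p1 || !p10) — p1 is true.
  13. (p9 || !p7 || p3) — p9 is true.
  14. (!p8 || !p7 || !p4) — !p4 is true.
  15. (p5 || p9 || !p12) — p9 is true.
  16. (p1 || !p9 || p5) — p1 is true.
  17. (p7 || p1 || !p12) — p1 is true.
  18. (!p3 || p9 || p6) — p9 is true.
  19. (p8 || !p11 || !p1) — p8 is true.
  20. (!p5 || p8 || p12) — p8 is true.
  21. (!p8 || p7 || p12) — p7 is true.
  22. (!p8 || !p10 || p11) — !p10 is true.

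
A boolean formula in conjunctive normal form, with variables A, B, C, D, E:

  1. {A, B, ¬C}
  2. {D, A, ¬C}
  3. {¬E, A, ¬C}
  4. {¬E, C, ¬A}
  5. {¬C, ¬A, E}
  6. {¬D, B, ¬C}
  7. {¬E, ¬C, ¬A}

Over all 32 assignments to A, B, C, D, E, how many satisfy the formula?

13

Split on C, then A.
  C=1, A=1: a clause becomes empty — 0.
  C=1, A=0: remaining (B,D,E) ∈ {(1,1,0)} — 1.
  C=0, A=1: remaining (B,D,E) ∈ {(0,0,0); (0,1,0); (1,0,0); (1,1,0)} — 4.
  C=0, A=0: B, D, E free → 2^3 = 8.
Total: 0 + 1 + 4 + 8 = 13.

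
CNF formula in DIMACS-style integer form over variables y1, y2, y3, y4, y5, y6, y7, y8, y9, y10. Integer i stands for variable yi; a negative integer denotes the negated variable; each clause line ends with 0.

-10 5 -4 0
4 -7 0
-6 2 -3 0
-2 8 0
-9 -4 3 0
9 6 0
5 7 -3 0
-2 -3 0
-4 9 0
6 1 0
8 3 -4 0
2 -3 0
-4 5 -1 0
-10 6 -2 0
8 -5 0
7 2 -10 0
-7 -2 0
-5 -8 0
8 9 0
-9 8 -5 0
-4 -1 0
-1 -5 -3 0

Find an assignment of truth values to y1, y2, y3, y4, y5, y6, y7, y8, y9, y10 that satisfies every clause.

y1 = F  y2 = T  y3 = F  y4 = F  y5 = F  y6 = T  y7 = F  y8 = T  y9 = T  y10 = F

Check each clause:
  1. (y5 | ~y4 | ~y10) — ~y4 is true.
  2. (y4 | ~y7) — ~y7 is true.
  3. (~y3 | ~y6 | y2) — y2 is true.
  4. (y8 | ~y2) — y8 is true.
  5. (~y9 | y3 | ~y4) — ~y4 is true.
  6. (y6 | y9) — y9 is true.
  7. (y7 | y5 | ~y3) — ~y3 is true.
  8. (~y3 | ~y2) — ~y3 is true.
  9. (~y4 | y9) — y9 is true.
  10. (y6 | y1) — y6 is true.
  11. (y8 | y3 | ~y4) — y8 is true.
  12. (y2 | ~y3) — y2 is true.
  13. (y5 | ~y1 | ~y4) — ~y4 is true.
  14. (~y2 | y6 | ~y10) — y6 is true.
  15. (~y5 | y8) — y8 is true.
  16. (y7 | y2 | ~y10) — y2 is true.
  17. (~y7 | ~y2) — ~y7 is true.
  18. (~y8 | ~y5) — ~y5 is true.
  19. (y8 | y9) — y8 is true.
  20. (y8 | ~y5 | ~y9) — y8 is true.
  21. (~y4 | ~y1) — ~y4 is true.
  22. (~y5 | ~y1 | ~y3) — ~y5 is true.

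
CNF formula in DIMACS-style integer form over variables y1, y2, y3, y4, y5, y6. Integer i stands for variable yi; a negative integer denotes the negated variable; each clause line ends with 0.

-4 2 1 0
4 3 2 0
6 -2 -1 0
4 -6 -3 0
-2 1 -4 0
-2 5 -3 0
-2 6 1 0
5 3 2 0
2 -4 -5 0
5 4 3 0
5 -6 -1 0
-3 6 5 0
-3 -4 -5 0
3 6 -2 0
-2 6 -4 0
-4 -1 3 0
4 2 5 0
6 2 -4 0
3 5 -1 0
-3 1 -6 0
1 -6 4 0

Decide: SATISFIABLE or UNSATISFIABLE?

Set y1 = False and propagate.
The remaining clauses are satisfied by y2 = False, y3 = True, y4 = False, y5 = True, y6 = False.
So y1 = 0  y2 = 0  y3 = 1  y4 = 0  y5 = 1  y6 = 0 is a satisfying assignment.

SATISFIABLE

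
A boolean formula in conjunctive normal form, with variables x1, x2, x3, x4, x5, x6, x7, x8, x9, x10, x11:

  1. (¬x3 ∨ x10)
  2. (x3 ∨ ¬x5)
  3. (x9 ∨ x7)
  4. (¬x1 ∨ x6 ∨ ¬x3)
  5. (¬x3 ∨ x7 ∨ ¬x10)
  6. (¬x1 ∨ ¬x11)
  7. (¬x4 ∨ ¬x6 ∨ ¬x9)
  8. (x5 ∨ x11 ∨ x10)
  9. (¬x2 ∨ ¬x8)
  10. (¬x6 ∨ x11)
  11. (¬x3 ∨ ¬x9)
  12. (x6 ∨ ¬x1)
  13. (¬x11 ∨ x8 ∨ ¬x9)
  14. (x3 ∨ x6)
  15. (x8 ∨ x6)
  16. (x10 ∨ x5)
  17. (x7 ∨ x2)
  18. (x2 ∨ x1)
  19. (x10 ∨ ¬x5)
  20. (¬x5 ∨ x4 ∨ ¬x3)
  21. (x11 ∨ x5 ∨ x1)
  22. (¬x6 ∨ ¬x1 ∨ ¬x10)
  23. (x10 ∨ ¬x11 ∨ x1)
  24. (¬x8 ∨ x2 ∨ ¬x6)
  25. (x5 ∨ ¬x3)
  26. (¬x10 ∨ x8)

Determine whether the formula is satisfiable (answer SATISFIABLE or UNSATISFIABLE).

x3 = True:
  propagation gives x10=True, x7=True, x9=False, x5=True; an empty clause results — contradiction.
x3 = False:
  propagation gives x5=False, x6=True, x11=True, x1=False; an empty clause results — contradiction.
Every branch closes, so no satisfying assignment exists.

UNSATISFIABLE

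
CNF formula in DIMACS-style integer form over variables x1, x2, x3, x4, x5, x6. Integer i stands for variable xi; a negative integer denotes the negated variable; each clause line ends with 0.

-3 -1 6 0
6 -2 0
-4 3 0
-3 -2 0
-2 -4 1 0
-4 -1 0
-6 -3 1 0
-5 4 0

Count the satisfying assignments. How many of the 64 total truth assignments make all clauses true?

10

Case analysis on x1 and x3:
  x1=T, x3=T: remaining (x2,x4,x5,x6) ∈ {(F,F,F,T)} — 1.
  x1=T, x3=F: remaining (x2,x4,x5,x6) ∈ {(F,F,F,F); (F,F,F,T); (T,F,F,T)} — 3.
  x1=F, x3=T: remaining (x2,x4,x5,x6) ∈ {(F,F,F,F); (F,T,F,F); (F,T,T,F)} — 3.
  x1=F, x3=F: remaining (x2,x4,x5,x6) ∈ {(F,F,F,F); (F,F,F,T); (T,F,F,T)} — 3.
Total: 1 + 3 + 3 + 3 = 10.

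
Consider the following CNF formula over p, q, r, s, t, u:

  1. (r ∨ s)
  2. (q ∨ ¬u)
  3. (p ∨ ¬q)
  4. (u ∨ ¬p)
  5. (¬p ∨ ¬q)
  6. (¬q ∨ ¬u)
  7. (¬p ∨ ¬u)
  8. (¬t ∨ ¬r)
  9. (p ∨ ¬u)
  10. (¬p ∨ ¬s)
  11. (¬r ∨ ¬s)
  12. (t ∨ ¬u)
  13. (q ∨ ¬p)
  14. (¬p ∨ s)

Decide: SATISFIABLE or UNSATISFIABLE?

SATISFIABLE

Branch on p: take p = False.
  then q is forced to False.
  then u is forced to False.
For the remaining variables, r = True, s = False, t = False works.
Every clause has at least one true literal under this assignment.
So p = False, q = False, r = True, s = False, t = False, u = False is a satisfying assignment.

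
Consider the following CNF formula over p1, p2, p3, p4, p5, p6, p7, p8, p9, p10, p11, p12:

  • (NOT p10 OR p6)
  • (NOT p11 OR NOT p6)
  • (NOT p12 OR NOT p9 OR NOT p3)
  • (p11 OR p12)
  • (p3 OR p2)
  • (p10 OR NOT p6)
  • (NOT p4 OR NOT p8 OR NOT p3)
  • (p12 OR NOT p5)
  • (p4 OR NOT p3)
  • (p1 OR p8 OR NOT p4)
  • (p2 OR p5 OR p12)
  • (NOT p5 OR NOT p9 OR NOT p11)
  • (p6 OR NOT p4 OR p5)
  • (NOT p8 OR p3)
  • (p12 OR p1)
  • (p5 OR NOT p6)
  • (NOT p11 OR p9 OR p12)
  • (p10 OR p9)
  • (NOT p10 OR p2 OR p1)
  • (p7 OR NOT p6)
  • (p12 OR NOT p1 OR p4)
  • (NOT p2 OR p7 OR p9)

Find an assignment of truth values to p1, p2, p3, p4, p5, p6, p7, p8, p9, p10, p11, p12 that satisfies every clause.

p1=True, p2=True, p3=False, p4=False, p5=True, p6=True, p7=True, p8=False, p9=False, p10=True, p11=False, p12=True

Pure literal: p7 appears only positively; assign p7 = True.
Set p1 = True and propagate.
For the remaining variables, p2 = True, p3 = False, p4 = False, p5 = True, p6 = True, p8 = False, p9 = False, p10 = True, p11 = False, p12 = True works.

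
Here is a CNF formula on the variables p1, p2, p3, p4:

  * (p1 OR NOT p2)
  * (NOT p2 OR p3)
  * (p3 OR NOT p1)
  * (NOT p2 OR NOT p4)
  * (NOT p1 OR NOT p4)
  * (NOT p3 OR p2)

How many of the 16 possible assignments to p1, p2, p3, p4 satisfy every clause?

3

Satisfying assignments:
  p1=0 p2=0 p3=0 p4=0
  p1=0 p2=0 p3=0 p4=1
  p1=1 p2=1 p3=1 p4=0
Count: 3.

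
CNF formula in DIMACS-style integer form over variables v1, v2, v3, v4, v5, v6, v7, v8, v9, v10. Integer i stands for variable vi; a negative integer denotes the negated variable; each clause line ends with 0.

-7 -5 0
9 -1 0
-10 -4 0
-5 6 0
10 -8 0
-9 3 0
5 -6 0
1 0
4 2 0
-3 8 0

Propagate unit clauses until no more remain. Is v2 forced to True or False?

(v1) stands alone — v1 = True.
In (v9 ∨ ¬v1), ¬v1 is now false; v9 must hold, so v9 = True.
In (v3 ∨ ¬v9), ¬v9 is now false; v3 must hold, so v3 = True.
From (v8 ∨ ¬v3) and v3 = True: v8 = True.
From (v10 ∨ ¬v8) and v8 = True: v10 = True.
From (¬v4 ∨ ¬v10) and v10 = True: v4 = False.
(v2 ∨ v4) with v4 = False leaves only v2, so v2 = True.

True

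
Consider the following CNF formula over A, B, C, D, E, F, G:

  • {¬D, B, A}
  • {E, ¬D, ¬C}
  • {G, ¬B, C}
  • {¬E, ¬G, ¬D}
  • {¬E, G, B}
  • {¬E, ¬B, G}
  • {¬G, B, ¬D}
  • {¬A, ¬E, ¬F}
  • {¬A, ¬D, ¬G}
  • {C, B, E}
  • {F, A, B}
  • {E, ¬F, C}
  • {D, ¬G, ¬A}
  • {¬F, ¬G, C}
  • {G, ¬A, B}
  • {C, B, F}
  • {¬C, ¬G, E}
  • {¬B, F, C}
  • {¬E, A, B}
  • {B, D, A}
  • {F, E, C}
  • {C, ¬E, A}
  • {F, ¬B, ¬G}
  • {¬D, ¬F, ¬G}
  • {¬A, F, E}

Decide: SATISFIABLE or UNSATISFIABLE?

SATISFIABLE

Set A = False and propagate.
Try B = True.
Branch on C: take C = True.
The remaining clauses are satisfied by D = False, E = False, F = False, G = False.
So A = 0, B = 1, C = 1, D = 0, E = 0, F = 0, G = 0 is a satisfying assignment.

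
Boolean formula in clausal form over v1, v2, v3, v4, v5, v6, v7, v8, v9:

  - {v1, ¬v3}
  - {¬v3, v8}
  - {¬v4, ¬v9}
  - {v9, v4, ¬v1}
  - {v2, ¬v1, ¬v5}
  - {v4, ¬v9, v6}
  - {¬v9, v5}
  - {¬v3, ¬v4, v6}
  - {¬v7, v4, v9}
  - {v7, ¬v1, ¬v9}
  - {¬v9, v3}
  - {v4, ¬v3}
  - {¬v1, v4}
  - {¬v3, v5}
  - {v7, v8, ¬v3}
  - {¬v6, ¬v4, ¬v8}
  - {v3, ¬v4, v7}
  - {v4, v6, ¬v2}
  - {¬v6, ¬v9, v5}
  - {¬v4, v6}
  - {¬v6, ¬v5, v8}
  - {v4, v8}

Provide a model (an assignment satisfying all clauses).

Branch on v1: take v1 = True.
  then v4 is forced to True.
  then v9 is forced to False.
  then v6 is forced to True.
  then v8 is forced to False.
  then v3 is forced to False.
  then v7 is forced to True.
  then v5 is forced to False.
v2 is now unconstrained; take v2 = True.
Check each clause:
  1. {v1, ¬v3} — v1 is true.
  2. {v8, ¬v3} — ¬v3 is true.
  3. {¬v4, ¬v9} — ¬v9 is true.
  4. {v4, v9, ¬v1} — v4 is true.
  5. {¬v1, ¬v5, v2} — v2 is true.
  6. {v6, v4, ¬v9} — v4 is true.
  7. {¬v9, v5} — ¬v9 is true.
  8. {v6, ¬v3, ¬v4} — ¬v3 is true.
  9. {v9, v4, ¬v7} — v4 is true.
  10. {v7, ¬v9, ¬v1} — v7 is true.
  11. {v3, ¬v9} — ¬v9 is true.
  12. {¬v3, v4} — v4 is true.
  13. {¬v1, v4} — v4 is true.
  14. {¬v3, v5} — ¬v3 is true.
  15. {v7, ¬v3, v8} — ¬v3 is true.
  16. {¬v6, ¬v4, ¬v8} — ¬v8 is true.
  17. {v3, ¬v4, v7} — v7 is true.
  18. {v6, v4, ¬v2} — v4 is true.
  19. {v5, ¬v9, ¬v6} — ¬v9 is true.
  20. {¬v4, v6} — v6 is true.
  21. {v8, ¬v6, ¬v5} — ¬v5 is true.
  22. {v8, v4} — v4 is true.

v1 = True  v2 = True  v3 = False  v4 = True  v5 = False  v6 = True  v7 = True  v8 = False  v9 = False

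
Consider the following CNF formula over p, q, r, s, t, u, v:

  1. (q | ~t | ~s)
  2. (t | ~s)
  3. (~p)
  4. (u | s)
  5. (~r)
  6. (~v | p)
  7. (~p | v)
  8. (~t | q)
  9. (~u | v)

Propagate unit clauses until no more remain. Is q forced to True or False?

True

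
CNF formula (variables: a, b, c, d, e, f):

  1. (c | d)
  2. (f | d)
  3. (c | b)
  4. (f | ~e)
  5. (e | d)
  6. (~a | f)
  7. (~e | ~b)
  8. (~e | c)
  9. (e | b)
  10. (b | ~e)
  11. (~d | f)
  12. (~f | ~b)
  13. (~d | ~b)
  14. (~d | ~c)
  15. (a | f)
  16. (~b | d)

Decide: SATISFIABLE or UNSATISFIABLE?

UNSATISFIABLE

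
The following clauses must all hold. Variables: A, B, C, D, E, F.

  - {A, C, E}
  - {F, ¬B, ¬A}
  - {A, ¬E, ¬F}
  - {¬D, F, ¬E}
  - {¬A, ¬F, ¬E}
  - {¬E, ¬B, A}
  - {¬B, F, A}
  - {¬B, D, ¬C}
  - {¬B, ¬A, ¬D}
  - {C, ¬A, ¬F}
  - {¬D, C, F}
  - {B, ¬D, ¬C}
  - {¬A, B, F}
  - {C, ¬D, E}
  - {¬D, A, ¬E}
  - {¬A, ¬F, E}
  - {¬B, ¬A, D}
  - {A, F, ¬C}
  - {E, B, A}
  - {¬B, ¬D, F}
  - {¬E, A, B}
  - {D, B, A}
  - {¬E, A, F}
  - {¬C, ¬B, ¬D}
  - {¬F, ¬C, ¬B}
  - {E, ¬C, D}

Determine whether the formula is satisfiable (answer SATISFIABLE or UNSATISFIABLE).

UNSATISFIABLE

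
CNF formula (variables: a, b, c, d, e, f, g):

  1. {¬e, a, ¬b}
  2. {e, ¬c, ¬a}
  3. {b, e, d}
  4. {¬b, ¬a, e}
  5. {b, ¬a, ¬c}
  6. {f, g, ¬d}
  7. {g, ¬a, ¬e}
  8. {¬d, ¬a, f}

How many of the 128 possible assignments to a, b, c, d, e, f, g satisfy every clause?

Split on a, then e.
  a=1, e=1: 9 of the 32 assignments to (b,c,d,f,g) work.
  a=1, e=0: remaining (b,c,d,f,g) ∈ {(0,0,1,1,0); (0,0,1,1,1)} — 2.
  a=0, e=1: c free; 7 ways for (b,d,f,g) × 2^1 = 14.
  a=0, e=0: c free; 10 ways for (b,d,f,g) × 2^1 = 20.
Total: 9 + 2 + 14 + 20 = 45.

45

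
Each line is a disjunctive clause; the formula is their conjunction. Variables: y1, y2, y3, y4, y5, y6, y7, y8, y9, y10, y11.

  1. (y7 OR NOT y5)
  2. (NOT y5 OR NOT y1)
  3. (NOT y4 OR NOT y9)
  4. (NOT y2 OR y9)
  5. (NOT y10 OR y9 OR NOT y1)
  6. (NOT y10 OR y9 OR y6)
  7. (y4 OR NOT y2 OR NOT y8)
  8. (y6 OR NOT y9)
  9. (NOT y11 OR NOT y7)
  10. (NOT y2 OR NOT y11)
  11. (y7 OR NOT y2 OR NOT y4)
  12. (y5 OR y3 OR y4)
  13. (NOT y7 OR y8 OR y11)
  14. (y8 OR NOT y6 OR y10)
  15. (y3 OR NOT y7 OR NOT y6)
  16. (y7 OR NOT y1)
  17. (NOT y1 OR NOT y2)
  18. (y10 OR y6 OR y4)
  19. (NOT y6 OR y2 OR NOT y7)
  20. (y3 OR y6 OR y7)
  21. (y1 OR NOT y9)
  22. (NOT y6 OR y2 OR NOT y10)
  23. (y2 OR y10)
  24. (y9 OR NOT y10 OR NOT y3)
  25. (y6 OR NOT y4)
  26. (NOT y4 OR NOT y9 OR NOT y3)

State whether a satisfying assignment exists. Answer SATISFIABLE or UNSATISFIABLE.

y6 = True:
  y2 = True:
    propagation gives y9=True, y4=False, y8=False, y11=False; an empty clause results — contradiction.
  y2 = False:
    propagation gives y7=False, y5=False, y1=False, y9=False; an empty clause results — contradiction.
y6 = False:
  propagation gives y9=False, y2=False, y10=False; an empty clause results — contradiction.
Every branch closes, so no satisfying assignment exists.

UNSATISFIABLE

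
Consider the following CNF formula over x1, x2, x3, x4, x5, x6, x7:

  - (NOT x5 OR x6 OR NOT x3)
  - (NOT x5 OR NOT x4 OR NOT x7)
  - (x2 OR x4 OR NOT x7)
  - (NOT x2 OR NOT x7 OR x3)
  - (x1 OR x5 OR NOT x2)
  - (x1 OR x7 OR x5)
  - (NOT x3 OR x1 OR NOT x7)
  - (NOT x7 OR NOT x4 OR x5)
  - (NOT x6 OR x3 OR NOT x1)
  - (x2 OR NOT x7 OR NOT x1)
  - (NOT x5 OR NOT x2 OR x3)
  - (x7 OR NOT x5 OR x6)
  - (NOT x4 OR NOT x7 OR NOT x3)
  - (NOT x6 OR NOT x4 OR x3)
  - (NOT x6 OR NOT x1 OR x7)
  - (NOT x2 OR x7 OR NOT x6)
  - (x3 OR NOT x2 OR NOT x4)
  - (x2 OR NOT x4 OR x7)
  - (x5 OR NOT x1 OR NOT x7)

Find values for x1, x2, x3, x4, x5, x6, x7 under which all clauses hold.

x1=F, x2=F, x3=T, x4=F, x5=T, x6=T, x7=F

Set x1 = False and propagate.
The remaining clauses are satisfied by x2 = False, x3 = True, x4 = False, x5 = True, x6 = True, x7 = False.
Every clause has at least one true literal under this assignment.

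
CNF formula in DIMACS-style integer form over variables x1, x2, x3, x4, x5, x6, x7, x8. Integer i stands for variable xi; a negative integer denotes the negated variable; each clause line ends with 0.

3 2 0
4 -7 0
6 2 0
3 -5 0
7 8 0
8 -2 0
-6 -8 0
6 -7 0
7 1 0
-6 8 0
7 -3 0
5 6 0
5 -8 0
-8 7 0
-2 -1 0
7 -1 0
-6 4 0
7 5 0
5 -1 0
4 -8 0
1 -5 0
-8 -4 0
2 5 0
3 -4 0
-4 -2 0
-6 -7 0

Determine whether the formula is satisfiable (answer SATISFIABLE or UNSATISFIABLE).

x7 = True:
  propagation gives x4=True, x6=True; an empty clause results — contradiction.
x7 = False:
  propagation gives x8=True; an empty clause results — contradiction.
Every branch closes, so no satisfying assignment exists.

UNSATISFIABLE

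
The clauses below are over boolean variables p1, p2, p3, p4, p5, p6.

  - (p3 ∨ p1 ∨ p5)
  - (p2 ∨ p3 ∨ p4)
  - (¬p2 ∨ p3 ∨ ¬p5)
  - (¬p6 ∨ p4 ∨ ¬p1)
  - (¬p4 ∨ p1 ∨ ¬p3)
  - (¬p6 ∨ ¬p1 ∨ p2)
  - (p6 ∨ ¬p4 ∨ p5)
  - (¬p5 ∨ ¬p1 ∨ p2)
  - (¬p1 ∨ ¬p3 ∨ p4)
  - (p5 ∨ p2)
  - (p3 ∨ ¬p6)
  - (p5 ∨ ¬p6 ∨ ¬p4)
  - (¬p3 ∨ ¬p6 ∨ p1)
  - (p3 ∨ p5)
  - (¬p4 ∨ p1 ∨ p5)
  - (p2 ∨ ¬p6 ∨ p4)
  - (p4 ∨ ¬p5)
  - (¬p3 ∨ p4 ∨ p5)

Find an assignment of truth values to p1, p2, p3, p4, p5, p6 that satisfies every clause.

Try p1 = True.
Set p2 = True and propagate.
Set p3 = True and propagate.
  then p4 is forced to True.
The remaining clauses are satisfied by p5 = True, p6 = False.

p1 = T  p2 = T  p3 = T  p4 = T  p5 = T  p6 = F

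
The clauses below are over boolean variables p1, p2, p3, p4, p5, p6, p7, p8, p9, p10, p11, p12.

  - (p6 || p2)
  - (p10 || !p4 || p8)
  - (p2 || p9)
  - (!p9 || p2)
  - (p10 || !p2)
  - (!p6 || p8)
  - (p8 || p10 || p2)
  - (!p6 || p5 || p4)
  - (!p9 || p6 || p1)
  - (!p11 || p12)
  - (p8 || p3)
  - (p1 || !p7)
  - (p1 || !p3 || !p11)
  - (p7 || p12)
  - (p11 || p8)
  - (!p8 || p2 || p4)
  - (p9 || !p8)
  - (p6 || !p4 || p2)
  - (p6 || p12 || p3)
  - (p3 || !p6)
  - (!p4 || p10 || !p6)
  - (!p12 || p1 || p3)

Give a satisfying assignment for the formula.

p1=T, p2=T, p3=T, p4=T, p5=F, p6=T, p7=T, p8=T, p9=T, p10=T, p11=F, p12=T

Check each clause:
  1. (p6 || p2) — p2 is true.
  2. (!p4 || p8 || p10) — p8 is true.
  3. (p2 || p9) — p9 is true.
  4. (!p9 || p2) — p2 is true.
  5. (!p2 || p10) — p10 is true.
  6. (p8 || !p6) — p8 is true.
  7. (p8 || p2 || p10) — p8 is true.
  8. (!p6 || p4 || p5) — p4 is true.
  9. (!p9 || p6 || p1) — p1 is true.
  10. (!p11 || p12) — p12 is true.
  11. (p3 || p8) — p8 is true.
  12. (p1 || !p7) — p1 is true.
  13. (!p11 || p1 || !p3) — p1 is true.
  14. (p7 || p12) — p12 is true.
  15. (p11 || p8) — p8 is true.
  16. (!p8 || p4 || p2) — p2 is true.
  17. (p9 || !p8) — p9 is true.
  18. (!p4 || p2 || p6) — p2 is true.
  19. (p12 || p3 || p6) — p3 is true.
  20. (p3 || !p6) — p3 is true.
  21. (!p4 || p10 || !p6) — p10 is true.
  22. (p1 || p3 || !p12) — p1 is true.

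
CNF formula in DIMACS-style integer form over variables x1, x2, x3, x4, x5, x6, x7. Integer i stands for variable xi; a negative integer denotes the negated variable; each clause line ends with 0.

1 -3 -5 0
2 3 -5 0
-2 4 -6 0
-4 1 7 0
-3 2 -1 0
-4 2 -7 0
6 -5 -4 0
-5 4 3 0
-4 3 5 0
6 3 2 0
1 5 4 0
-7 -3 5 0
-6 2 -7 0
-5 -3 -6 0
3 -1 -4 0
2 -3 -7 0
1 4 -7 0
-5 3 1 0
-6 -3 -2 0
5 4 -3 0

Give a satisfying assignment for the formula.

x1=True, x2=True, x3=False, x4=False, x5=False, x6=False, x7=True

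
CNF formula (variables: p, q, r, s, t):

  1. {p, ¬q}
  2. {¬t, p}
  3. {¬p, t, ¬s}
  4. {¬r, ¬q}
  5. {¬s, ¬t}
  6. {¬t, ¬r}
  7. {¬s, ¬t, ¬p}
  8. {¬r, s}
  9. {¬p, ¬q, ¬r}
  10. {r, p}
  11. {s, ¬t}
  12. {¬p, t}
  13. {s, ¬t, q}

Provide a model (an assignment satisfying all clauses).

p=F, q=F, r=T, s=T, t=F

Check each clause:
  1. {¬q, p} — ¬q is true.
  2. {p, ¬t} — ¬t is true.
  3. {¬s, t, ¬p} — ¬p is true.
  4. {¬q, ¬r} — ¬q is true.
  5. {¬t, ¬s} — ¬t is true.
  6. {¬r, ¬t} — ¬t is true.
  7. {¬s, ¬p, ¬t} — ¬t is true.
  8. {s, ¬r} — s is true.
  9. {¬r, ¬q, ¬p} — ¬q is true.
  10. {p, r} — r is true.
  11. {¬t, s} — ¬t is true.
  12. {¬p, t} — ¬p is true.
  13. {q, s, ¬t} — ¬t is true.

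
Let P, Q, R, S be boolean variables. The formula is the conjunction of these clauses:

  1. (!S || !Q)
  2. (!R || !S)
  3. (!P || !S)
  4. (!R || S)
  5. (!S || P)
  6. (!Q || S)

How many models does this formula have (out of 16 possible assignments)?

2

The models are:
  P=0 Q=0 R=0 S=0
  P=1 Q=0 R=0 S=0
Count: 2.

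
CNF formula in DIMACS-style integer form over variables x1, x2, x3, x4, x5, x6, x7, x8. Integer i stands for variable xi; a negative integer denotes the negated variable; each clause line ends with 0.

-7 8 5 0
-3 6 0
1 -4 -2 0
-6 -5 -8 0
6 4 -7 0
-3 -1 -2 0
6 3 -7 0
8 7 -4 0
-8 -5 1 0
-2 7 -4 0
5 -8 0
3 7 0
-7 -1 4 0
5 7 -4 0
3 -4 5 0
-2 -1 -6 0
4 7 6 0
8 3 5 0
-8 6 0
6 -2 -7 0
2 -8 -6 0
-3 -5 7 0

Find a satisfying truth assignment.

x1 = 1, x2 = 0, x3 = 1, x4 = 0, x5 = 0, x6 = 1, x7 = 0, x8 = 0

Check each clause:
  1. (x5 ∨ x8 ∨ ¬x7) — ¬x7 is true.
  2. (x6 ∨ ¬x3) — x6 is true.
  3. (x1 ∨ ¬x2 ∨ ¬x4) — x1 is true.
  4. (¬x8 ∨ ¬x6 ∨ ¬x5) — ¬x8 is true.
  5. (x4 ∨ x6 ∨ ¬x7) — ¬x7 is true.
  6. (¬x1 ∨ ¬x3 ∨ ¬x2) — ¬x2 is true.
  7. (¬x7 ∨ x6 ∨ x3) — ¬x7 is true.
  8. (x7 ∨ x8 ∨ ¬x4) — ¬x4 is true.
  9. (x1 ∨ ¬x8 ∨ ¬x5) — ¬x8 is true.
  10. (¬x4 ∨ ¬x2 ∨ x7) — ¬x4 is true.
  11. (x5 ∨ ¬x8) — ¬x8 is true.
  12. (x7 ∨ x3) — x3 is true.
  13. (¬x7 ∨ x4 ∨ ¬x1) — ¬x7 is true.
  14. (x5 ∨ ¬x4 ∨ x7) — ¬x4 is true.
  15. (¬x4 ∨ x3 ∨ x5) — x3 is true.
  16. (¬x1 ∨ ¬x2 ∨ ¬x6) — ¬x2 is true.
  17. (x6 ∨ x7 ∨ x4) — x6 is true.
  18. (x5 ∨ x3 ∨ x8) — x3 is true.
  19. (¬x8 ∨ x6) — ¬x8 is true.
  20. (¬x2 ∨ x6 ∨ ¬x7) — ¬x7 is true.
  21. (x2 ∨ ¬x6 ∨ ¬x8) — ¬x8 is true.
  22. (¬x3 ∨ ¬x5 ∨ x7) — ¬x5 is true.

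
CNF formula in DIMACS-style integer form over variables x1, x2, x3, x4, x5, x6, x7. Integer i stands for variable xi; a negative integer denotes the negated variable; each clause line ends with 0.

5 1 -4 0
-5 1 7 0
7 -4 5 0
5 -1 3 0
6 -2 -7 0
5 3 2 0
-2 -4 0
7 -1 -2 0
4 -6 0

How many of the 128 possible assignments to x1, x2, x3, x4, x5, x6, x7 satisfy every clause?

26

Split on x5, then x1.
  x5=1, x1=1: x3, x7 free; 3 ways for (x2,x4,x6) × 2^2 = 12.
  x5=1, x1=0: x3 free; 3 ways for (x2,x4,x6,x7) × 2^1 = 6.
  x5=0, x1=1: remaining (x2,x3,x4,x6,x7) ∈ {(0,1,0,0,0); (0,1,0,0,1); (0,1,1,0,1); (0,1,1,1,1)} — 4.
  x5=0, x1=0: remaining (x2,x3,x4,x6,x7) ∈ {(0,1,0,0,0); (0,1,0,0,1); (1,0,0,0,0); (1,1,0,0,0)} — 4.
Total: 12 + 6 + 4 + 4 = 26.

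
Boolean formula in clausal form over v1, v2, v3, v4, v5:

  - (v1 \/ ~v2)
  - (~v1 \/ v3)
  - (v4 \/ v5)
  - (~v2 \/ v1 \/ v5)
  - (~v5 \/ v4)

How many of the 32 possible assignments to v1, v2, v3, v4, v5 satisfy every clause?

8

Case analysis on v1 and v5:
  v1=T, v5=T: remaining (v2,v3,v4) ∈ {(F,T,T); (T,T,T)} — 2.
  v1=T, v5=F: remaining (v2,v3,v4) ∈ {(F,T,T); (T,T,T)} — 2.
  v1=F, v5=T: remaining (v2,v3,v4) ∈ {(F,F,T); (F,T,T)} — 2.
  v1=F, v5=F: remaining (v2,v3,v4) ∈ {(F,F,T); (F,T,T)} — 2.
Total: 2 + 2 + 2 + 2 = 8.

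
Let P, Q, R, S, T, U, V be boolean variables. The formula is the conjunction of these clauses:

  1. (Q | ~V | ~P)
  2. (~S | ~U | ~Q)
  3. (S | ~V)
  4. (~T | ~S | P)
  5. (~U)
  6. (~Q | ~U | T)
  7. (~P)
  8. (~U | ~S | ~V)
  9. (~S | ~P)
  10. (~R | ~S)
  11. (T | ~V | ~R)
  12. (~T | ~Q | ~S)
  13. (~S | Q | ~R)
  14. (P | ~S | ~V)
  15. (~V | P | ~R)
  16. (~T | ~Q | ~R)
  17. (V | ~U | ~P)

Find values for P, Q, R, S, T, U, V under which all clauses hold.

P=F, Q=T, R=F, S=T, T=F, U=F, V=F

Check each clause:
  1. (~P | Q | ~V) — ~V is true.
  2. (~Q | ~U | ~S) — ~U is true.
  3. (~V | S) — ~V is true.
  4. (~T | ~S | P) — ~T is true.
  5. (~U) — ~U is true.
  6. (T | ~U | ~Q) — ~U is true.
  7. (~P) — ~P is true.
  8. (~U | ~V | ~S) — ~V is true.
  9. (~P | ~S) — ~P is true.
  10. (~R | ~S) — ~R is true.
  11. (~V | ~R | T) — ~V is true.
  12. (~Q | ~S | ~T) — ~T is true.
  13. (~S | ~R | Q) — Q is true.
  14. (~S | P | ~V) — ~V is true.
  15. (P | ~R | ~V) — ~R is true.
  16. (~R | ~T | ~Q) — ~T is true.
  17. (~U | ~P | V) — ~U is true.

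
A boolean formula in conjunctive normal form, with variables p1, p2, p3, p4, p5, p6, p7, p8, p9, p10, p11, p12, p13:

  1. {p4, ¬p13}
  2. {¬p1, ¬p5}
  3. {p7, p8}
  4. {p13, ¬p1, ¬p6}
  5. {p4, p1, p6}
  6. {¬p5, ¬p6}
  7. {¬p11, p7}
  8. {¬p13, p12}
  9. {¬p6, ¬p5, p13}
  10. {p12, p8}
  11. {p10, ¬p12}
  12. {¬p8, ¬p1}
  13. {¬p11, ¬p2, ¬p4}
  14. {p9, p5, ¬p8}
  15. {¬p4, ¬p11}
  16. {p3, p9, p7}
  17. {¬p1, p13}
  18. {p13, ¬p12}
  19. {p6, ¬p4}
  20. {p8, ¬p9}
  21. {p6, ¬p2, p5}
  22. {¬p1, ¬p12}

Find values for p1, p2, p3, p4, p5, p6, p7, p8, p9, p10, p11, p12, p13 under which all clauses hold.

p1=F, p2=T, p3=F, p4=T, p5=F, p6=T, p7=T, p8=T, p9=T, p10=T, p11=F, p12=F, p13=F

Check each clause:
  1. {p4, ¬p13} — ¬p13 is true.
  2. {¬p5, ¬p1} — ¬p5 is true.
  3. {p8, p7} — p8 is true.
  4. {¬p1, ¬p6, p13} — ¬p1 is true.
  5. {p4, p1, p6} — p4 is true.
  6. {¬p6, ¬p5} — ¬p5 is true.
  7. {¬p11, p7} — ¬p11 is true.
  8. {¬p13, p12} — ¬p13 is true.
  9. {¬p6, ¬p5, p13} — ¬p5 is true.
  10. {p12, p8} — p8 is true.
  11. {p10, ¬p12} — p10 is true.
  12. {¬p1, ¬p8} — ¬p1 is true.
  13. {¬p4, ¬p11, ¬p2} — ¬p11 is true.
  14. {p5, p9, ¬p8} — p9 is true.
  15. {¬p11, ¬p4} — ¬p11 is true.
  16. {p9, p7, p3} — p9 is true.
  17. {¬p1, p13} — ¬p1 is true.
  18. {p13, ¬p12} — ¬p12 is true.
  19. {p6, ¬p4} — p6 is true.
  20. {¬p9, p8} — p8 is true.
  21. {p5, ¬p2, p6} — p6 is true.
  22. {¬p1, ¬p12} — ¬p12 is true.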